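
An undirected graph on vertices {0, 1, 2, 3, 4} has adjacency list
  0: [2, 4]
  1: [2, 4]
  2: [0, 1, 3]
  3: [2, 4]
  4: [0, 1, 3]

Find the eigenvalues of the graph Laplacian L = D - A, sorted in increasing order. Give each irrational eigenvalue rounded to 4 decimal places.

Reading degrees in the order [0, 1, 2, 3, 4] gives [2, 2, 3, 2, 3]; set D = diag(2, 2, 3, 2, 3) and form L = D - A. The multiplicity of 0 as a Laplacian eigenvalue equals the number of connected components. The single zero eigenvalue shows the graph is connected. The eigenvalues sum to 12, which equals trace(L) = 2|E|. By the matrix-tree theorem the graph has (1/5) * product of the nonzero eigenvalues = 12 spanning trees.

[0, 2, 2, 3, 5]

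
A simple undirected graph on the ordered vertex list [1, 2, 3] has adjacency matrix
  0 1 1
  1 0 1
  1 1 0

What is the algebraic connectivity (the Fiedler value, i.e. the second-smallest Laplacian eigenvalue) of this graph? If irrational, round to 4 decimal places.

3

With the vertex order [1, 2, 3], the degrees are [2, 2, 2], giving D = diag(2, 2, 2) and L = D - A. The smallest Laplacian eigenvalue is always 0. The next one, lambda_2 = 3, measures how hard the graph is to disconnect: larger values mean better connectivity. The eigenvalues sum to 6, which equals trace(L) = 2|E|.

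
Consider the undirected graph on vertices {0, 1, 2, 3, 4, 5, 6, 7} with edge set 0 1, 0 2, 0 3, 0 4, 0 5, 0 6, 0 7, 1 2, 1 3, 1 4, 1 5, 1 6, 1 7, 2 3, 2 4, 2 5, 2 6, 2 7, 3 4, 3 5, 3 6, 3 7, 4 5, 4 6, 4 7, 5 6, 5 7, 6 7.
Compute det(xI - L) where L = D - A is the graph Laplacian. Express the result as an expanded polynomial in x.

Each diagonal entry of L is the vertex degree and each off-diagonal entry is -1 where an edge is present, 0 otherwise; in the order [0, 1, 2, 3, 4, 5, 6, 7] the diagonal is [7, 7, 7, 7, 7, 7, 7, 7]. The eigenvalues of L are [0, 8, 8, 8, 8, 8, 8, 8]; the characteristic polynomial is the product of (x - lambda_i), which multiplies out to x^8 - 56x^7 + 1344x^6 - 17920x^5 + 143360x^4 - 688128x^3 + 1835008x^2 - 2097152x. Since p(0) = det(-L) = 0, x divides p(x). There is one zero in the spectrum, matching the 1 component.

x^8 - 56x^7 + 1344x^6 - 17920x^5 + 143360x^4 - 688128x^3 + 1835008x^2 - 2097152x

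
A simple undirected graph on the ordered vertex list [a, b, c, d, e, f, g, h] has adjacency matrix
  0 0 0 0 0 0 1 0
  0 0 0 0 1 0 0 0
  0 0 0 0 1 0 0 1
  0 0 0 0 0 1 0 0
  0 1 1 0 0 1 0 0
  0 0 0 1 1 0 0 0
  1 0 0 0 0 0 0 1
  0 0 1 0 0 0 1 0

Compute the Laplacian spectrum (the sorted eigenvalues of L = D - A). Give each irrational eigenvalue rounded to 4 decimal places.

Each diagonal entry of L is the vertex degree and each off-diagonal entry is -1 where an edge is present, 0 otherwise; in the order [a, b, c, d, e, f, g, h] the diagonal is [1, 1, 2, 1, 3, 2, 2, 2]. Since every row of L sums to 0, the all-ones vector is in the kernel and 0 is an eigenvalue. The single zero eigenvalue shows the graph is connected. The eigenvalues sum to 14, which equals trace(L) = 2|E|.

[0, 0.1864, 0.5858, 1, 2, 2.4707, 3.4142, 4.3429]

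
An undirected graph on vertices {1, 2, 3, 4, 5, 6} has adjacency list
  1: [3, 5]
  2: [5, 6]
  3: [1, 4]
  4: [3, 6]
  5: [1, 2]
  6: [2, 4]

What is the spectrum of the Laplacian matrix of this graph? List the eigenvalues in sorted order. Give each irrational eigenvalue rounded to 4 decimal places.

Each diagonal entry of L is the vertex degree and each off-diagonal entry is -1 where an edge is present, 0 otherwise; in the order [1, 2, 3, 4, 5, 6] the diagonal is [2, 2, 2, 2, 2, 2]. L is symmetric positive semidefinite, so every eigenvalue is real and nonnegative. The single zero eigenvalue shows the graph is connected. By the matrix-tree theorem the graph has (1/6) * product of the nonzero eigenvalues = 6 spanning trees.

[0, 1, 1, 3, 3, 4]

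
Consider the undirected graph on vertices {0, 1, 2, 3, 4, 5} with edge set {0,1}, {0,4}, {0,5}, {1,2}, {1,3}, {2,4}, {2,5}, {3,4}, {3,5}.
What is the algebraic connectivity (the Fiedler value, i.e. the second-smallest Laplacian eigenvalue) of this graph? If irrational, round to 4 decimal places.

With the vertex order [0, 1, 2, 3, 4, 5], the degrees are [3, 3, 3, 3, 3, 3], giving D = diag(3, 3, 3, 3, 3, 3) and L = D - A. The smallest Laplacian eigenvalue is always 0. The next one, lambda_2 = 3, measures how hard the graph is to disconnect: larger values mean better connectivity. There is one zero in the spectrum, matching the 1 component. The largest eigenvalue, 6, is at most the vertex count 6.

3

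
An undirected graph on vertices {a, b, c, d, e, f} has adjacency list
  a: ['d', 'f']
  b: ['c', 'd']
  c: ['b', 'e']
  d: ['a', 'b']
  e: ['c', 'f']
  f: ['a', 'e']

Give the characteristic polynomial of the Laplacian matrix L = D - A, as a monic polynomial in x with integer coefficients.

x^6 - 12x^5 + 54x^4 - 112x^3 + 105x^2 - 36x

Each diagonal entry of L is the vertex degree and each off-diagonal entry is -1 where an edge is present, 0 otherwise; in the order [a, b, c, d, e, f] the diagonal is [2, 2, 2, 2, 2, 2]. Computing det(xI - L) by cofactor expansion (or equivalently via sum-over-permutations) gives x^6 - 12x^5 + 54x^4 - 112x^3 + 105x^2 - 36x. Since p(0) = det(-L) = 0, x divides p(x). The eigenvalues sum to 12, which equals trace(L) = 2|E|.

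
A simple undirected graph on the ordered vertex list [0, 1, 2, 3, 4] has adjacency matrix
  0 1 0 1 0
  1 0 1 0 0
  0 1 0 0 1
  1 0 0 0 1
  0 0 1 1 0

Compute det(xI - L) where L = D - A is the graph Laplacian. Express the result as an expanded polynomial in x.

Each diagonal entry of L is the vertex degree and each off-diagonal entry is -1 where an edge is present, 0 otherwise; in the order [0, 1, 2, 3, 4] the diagonal is [2, 2, 2, 2, 2]. L has integer entries, so p(x) = det(xI - L) has integer coefficients. Expanding the determinant yields x^5 - 10x^4 + 35x^3 - 50x^2 + 25x. The constant term is 0 because L is singular (the all-ones vector lies in its kernel).

x^5 - 10x^4 + 35x^3 - 50x^2 + 25x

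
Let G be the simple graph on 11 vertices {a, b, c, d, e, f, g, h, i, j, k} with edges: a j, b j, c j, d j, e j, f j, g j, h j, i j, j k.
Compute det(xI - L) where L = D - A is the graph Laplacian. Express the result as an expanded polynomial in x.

x^11 - 20x^10 + 135x^9 - 480x^8 + 1050x^7 - 1512x^6 + 1470x^5 - 960x^4 + 405x^3 - 100x^2 + 11x

Reading degrees in the order [a, b, c, d, e, f, g, h, i, j, k] gives [1, 1, 1, 1, 1, 1, 1, 1, 1, 10, 1]; set D = diag(1, 1, 1, 1, 1, 1, 1, 1, 1, 10, 1) and form L = D - A. Computing det(xI - L) by cofactor expansion (or equivalently via sum-over-permutations) gives x^11 - 20x^10 + 135x^9 - 480x^8 + 1050x^7 - 1512x^6 + 1470x^5 - 960x^4 + 405x^3 - 100x^2 + 11x. The constant term is 0 because L is singular (the all-ones vector lies in its kernel). The largest eigenvalue, 11, is at most the vertex count 11.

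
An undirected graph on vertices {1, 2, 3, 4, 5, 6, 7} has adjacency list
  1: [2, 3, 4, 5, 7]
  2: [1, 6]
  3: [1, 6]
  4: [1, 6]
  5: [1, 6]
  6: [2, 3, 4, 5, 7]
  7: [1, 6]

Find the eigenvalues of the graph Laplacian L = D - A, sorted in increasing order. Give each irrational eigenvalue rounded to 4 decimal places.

Reading degrees in the order [1, 2, 3, 4, 5, 6, 7] gives [5, 2, 2, 2, 2, 5, 2]; set D = diag(5, 2, 2, 2, 2, 5, 2) and form L = D - A. L is symmetric positive semidefinite, so every eigenvalue is real and nonnegative. The single zero eigenvalue shows the graph is connected.

[0, 2, 2, 2, 2, 5, 7]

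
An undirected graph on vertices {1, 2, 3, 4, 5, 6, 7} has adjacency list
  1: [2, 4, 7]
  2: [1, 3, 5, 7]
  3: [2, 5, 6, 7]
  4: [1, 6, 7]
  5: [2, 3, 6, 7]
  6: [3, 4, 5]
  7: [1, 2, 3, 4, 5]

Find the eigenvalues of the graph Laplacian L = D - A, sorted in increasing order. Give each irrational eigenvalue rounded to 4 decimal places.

With the vertex order [1, 2, 3, 4, 5, 6, 7], the degrees are [3, 4, 4, 3, 4, 3, 5], giving D = diag(3, 4, 4, 3, 4, 3, 5) and L = D - A. L is symmetric positive semidefinite, so every eigenvalue is real and nonnegative. The single zero eigenvalue shows the graph is connected. By the matrix-tree theorem the graph has (1/7) * product of the nonzero eigenvalues = 620 spanning trees.

[0, 2.1864, 2.5858, 4.4707, 5, 5.4142, 6.3429]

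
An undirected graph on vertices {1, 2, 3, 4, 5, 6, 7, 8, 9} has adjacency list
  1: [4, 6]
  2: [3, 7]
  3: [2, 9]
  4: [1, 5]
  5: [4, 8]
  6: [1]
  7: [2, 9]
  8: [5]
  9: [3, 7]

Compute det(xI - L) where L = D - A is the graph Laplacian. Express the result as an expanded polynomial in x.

x^9 - 16x^8 + 105x^7 - 364x^6 + 713x^5 - 776x^4 + 420x^3 - 80x^2

Each diagonal entry of L is the vertex degree and each off-diagonal entry is -1 where an edge is present, 0 otherwise; in the order [1, 2, 3, 4, 5, 6, 7, 8, 9] the diagonal is [2, 2, 2, 2, 2, 1, 2, 1, 2]. Computing det(xI - L) by cofactor expansion (or equivalently via sum-over-permutations) gives x^9 - 16x^8 + 105x^7 - 364x^6 + 713x^5 - 776x^4 + 420x^3 - 80x^2. The constant term is 0 because L is singular (the all-ones vector lies in its kernel). The eigenvalues sum to 16, which equals trace(L) = 2|E|. There are 2 zeros in the spectrum, matching the 2 components.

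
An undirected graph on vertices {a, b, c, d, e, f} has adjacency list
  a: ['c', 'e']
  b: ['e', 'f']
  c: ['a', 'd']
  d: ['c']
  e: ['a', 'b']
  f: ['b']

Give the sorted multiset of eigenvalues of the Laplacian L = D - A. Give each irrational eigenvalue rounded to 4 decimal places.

Each diagonal entry of L is the vertex degree and each off-diagonal entry is -1 where an edge is present, 0 otherwise; in the order [a, b, c, d, e, f] the diagonal is [2, 2, 2, 1, 2, 1]. The multiplicity of 0 as a Laplacian eigenvalue equals the number of connected components. There is one zero in the spectrum, matching the 1 component. The eigenvalues sum to 10, which equals trace(L) = 2|E|.

[0, 0.2679, 1, 2, 3, 3.7321]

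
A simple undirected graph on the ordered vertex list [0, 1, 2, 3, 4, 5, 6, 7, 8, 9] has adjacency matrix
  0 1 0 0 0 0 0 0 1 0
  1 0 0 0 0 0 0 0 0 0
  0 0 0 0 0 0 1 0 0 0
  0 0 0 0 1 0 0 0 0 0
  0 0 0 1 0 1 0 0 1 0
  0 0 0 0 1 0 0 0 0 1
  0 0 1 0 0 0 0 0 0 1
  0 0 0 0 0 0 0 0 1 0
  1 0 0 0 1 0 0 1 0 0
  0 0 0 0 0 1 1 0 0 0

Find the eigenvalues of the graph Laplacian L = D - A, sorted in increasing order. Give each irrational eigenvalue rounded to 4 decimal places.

[0, 0.1398, 0.4249, 0.6932, 1, 2, 2.2574, 3.1456, 3.6414, 4.6978]

With the vertex order [0, 1, 2, 3, 4, 5, 6, 7, 8, 9], the degrees are [2, 1, 1, 1, 3, 2, 2, 1, 3, 2], giving D = diag(2, 1, 1, 1, 3, 2, 2, 1, 3, 2) and L = D - A. Diagonalising L (or applying a numerical eigensolver to the 10x10 matrix) gives the spectrum above. The eigenvalues sum to 18, which equals trace(L) = 2|E|.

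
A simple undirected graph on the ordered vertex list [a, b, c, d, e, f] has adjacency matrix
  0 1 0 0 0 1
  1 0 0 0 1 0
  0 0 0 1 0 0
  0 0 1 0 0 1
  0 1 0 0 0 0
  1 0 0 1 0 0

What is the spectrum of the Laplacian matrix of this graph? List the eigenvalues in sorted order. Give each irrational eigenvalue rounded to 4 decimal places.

Reading degrees in the order [a, b, c, d, e, f] gives [2, 2, 1, 2, 1, 2]; set D = diag(2, 2, 1, 2, 1, 2) and form L = D - A. The multiplicity of 0 as a Laplacian eigenvalue equals the number of connected components. There is one zero in the spectrum, matching the 1 component.

[0, 0.2679, 1, 2, 3, 3.7321]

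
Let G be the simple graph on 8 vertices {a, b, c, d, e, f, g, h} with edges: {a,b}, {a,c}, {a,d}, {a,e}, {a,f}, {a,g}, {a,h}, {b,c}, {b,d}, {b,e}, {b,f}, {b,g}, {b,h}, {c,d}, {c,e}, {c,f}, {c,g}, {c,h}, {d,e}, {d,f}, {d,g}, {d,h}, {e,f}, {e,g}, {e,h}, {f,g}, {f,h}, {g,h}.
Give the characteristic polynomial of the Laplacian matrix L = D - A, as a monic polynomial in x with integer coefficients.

x^8 - 56x^7 + 1344x^6 - 17920x^5 + 143360x^4 - 688128x^3 + 1835008x^2 - 2097152x

Each diagonal entry of L is the vertex degree and each off-diagonal entry is -1 where an edge is present, 0 otherwise; in the order [a, b, c, d, e, f, g, h] the diagonal is [7, 7, 7, 7, 7, 7, 7, 7]. Computing det(xI - L) by cofactor expansion (or equivalently via sum-over-permutations) gives x^8 - 56x^7 + 1344x^6 - 17920x^5 + 143360x^4 - 688128x^3 + 1835008x^2 - 2097152x. The constant term is 0 because L is singular (the all-ones vector lies in its kernel). The largest eigenvalue, 8, is at most the vertex count 8.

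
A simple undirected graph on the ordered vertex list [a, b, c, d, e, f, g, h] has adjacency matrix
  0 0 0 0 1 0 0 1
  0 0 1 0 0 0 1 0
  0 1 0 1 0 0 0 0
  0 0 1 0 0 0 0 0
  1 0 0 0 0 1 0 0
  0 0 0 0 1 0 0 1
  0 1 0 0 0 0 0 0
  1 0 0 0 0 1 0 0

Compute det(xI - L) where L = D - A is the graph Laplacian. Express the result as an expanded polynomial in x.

x^8 - 14x^7 + 78x^6 - 220x^5 + 328x^4 - 240x^3 + 64x^2

Reading degrees in the order [a, b, c, d, e, f, g, h] gives [2, 2, 2, 1, 2, 2, 1, 2]; set D = diag(2, 2, 2, 1, 2, 2, 1, 2) and form L = D - A. Computing det(xI - L) by cofactor expansion (or equivalently via sum-over-permutations) gives x^8 - 14x^7 + 78x^6 - 220x^5 + 328x^4 - 240x^3 + 64x^2. The coefficient of x^7 equals -trace(L) = -14, matching the sum of degrees. The eigenvalues sum to 14, which equals trace(L) = 2|E|.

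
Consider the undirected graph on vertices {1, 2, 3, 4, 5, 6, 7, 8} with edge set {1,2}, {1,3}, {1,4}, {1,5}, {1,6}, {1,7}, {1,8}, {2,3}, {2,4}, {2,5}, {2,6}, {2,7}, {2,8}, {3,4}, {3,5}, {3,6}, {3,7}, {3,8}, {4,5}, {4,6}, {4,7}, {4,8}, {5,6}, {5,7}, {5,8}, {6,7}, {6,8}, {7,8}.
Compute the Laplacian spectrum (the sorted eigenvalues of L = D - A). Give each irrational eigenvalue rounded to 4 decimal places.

Each diagonal entry of L is the vertex degree and each off-diagonal entry is -1 where an edge is present, 0 otherwise; in the order [1, 2, 3, 4, 5, 6, 7, 8] the diagonal is [7, 7, 7, 7, 7, 7, 7, 7]. Since every row of L sums to 0, the all-ones vector is in the kernel and 0 is an eigenvalue. There is one zero in the spectrum, matching the 1 component. The eigenvalues sum to 56, which equals trace(L) = 2|E|.

[0, 8, 8, 8, 8, 8, 8, 8]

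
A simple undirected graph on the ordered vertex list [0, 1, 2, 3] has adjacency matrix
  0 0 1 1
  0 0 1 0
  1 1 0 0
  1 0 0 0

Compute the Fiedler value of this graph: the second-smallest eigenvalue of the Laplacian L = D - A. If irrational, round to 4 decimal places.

Reading degrees in the order [0, 1, 2, 3] gives [2, 1, 2, 1]; set D = diag(2, 1, 2, 1) and form L = D - A. Computing the eigenvalues of L and sorting gives [0, 0.5858, 2, 3.4142]. The Fiedler value lambda_2 = 0.5858 is strictly positive, so the graph is connected. There is one zero in the spectrum, matching the 1 component.

0.5858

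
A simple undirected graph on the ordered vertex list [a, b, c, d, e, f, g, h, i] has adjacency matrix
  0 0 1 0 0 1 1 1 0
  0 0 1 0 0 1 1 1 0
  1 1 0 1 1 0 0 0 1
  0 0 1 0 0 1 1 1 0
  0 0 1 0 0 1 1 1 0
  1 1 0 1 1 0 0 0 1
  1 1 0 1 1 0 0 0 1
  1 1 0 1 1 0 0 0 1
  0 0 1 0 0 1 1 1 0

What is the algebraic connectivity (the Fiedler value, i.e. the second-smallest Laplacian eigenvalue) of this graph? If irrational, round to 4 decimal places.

4

Each diagonal entry of L is the vertex degree and each off-diagonal entry is -1 where an edge is present, 0 otherwise; in the order [a, b, c, d, e, f, g, h, i] the diagonal is [4, 4, 5, 4, 4, 5, 5, 5, 4]. The smallest Laplacian eigenvalue is always 0. The next one, lambda_2 = 4, measures how hard the graph is to disconnect: larger values mean better connectivity. The largest eigenvalue, 9, is at most the vertex count 9. There is one zero in the spectrum, matching the 1 component.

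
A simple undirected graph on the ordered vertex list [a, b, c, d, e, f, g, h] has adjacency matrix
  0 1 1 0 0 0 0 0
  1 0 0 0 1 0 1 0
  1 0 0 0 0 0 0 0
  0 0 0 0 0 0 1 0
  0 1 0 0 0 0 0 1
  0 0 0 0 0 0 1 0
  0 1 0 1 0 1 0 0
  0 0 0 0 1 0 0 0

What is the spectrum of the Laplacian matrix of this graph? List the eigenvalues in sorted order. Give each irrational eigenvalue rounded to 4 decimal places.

[0, 0.3065, 0.3820, 1, 1.6703, 2.6180, 3.3297, 4.6935]

With the vertex order [a, b, c, d, e, f, g, h], the degrees are [2, 3, 1, 1, 2, 1, 3, 1], giving D = diag(2, 3, 1, 1, 2, 1, 3, 1) and L = D - A. The multiplicity of 0 as a Laplacian eigenvalue equals the number of connected components. The single zero eigenvalue shows the graph is connected. By the matrix-tree theorem the graph has (1/8) * product of the nonzero eigenvalues = 1 spanning tree.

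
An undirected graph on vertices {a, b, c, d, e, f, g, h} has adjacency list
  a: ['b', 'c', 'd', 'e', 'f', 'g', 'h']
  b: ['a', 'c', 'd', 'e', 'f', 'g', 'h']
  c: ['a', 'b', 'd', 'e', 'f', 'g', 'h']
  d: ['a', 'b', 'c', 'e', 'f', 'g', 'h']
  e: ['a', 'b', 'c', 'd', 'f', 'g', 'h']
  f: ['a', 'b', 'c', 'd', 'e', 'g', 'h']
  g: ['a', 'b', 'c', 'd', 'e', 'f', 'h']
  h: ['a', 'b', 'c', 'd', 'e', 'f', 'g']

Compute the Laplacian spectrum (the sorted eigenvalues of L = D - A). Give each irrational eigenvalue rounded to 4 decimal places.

Reading degrees in the order [a, b, c, d, e, f, g, h] gives [7, 7, 7, 7, 7, 7, 7, 7]; set D = diag(7, 7, 7, 7, 7, 7, 7, 7) and form L = D - A. The multiplicity of 0 as a Laplacian eigenvalue equals the number of connected components. The eigenvalues sum to 56, which equals trace(L) = 2|E|. There is one zero in the spectrum, matching the 1 component.

[0, 8, 8, 8, 8, 8, 8, 8]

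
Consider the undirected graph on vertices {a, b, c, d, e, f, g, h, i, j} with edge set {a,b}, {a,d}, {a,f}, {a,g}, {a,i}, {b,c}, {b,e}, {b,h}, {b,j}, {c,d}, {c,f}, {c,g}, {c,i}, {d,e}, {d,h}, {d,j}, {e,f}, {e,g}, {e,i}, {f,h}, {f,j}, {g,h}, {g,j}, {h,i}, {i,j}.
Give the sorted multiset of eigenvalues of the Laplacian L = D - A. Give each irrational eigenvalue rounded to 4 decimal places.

With the vertex order [a, b, c, d, e, f, g, h, i, j], the degrees are [5, 5, 5, 5, 5, 5, 5, 5, 5, 5], giving D = diag(5, 5, 5, 5, 5, 5, 5, 5, 5, 5) and L = D - A. L is symmetric positive semidefinite, so every eigenvalue is real and nonnegative. The single zero eigenvalue shows the graph is connected. The eigenvalues sum to 50, which equals trace(L) = 2|E|. The largest eigenvalue, 10, is at most the vertex count 10.

[0, 5, 5, 5, 5, 5, 5, 5, 5, 10]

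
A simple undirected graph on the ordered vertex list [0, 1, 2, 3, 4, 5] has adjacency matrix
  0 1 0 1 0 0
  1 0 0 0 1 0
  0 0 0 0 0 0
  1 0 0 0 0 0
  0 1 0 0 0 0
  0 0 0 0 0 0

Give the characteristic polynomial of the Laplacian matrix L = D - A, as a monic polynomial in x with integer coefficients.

x^6 - 6x^5 + 10x^4 - 4x^3

Each diagonal entry of L is the vertex degree and each off-diagonal entry is -1 where an edge is present, 0 otherwise; in the order [0, 1, 2, 3, 4, 5] the diagonal is [2, 2, 0, 1, 1, 0]. L has integer entries, so p(x) = det(xI - L) has integer coefficients. Expanding the determinant yields x^6 - 6x^5 + 10x^4 - 4x^3. The constant term is 0 because L is singular (the all-ones vector lies in its kernel).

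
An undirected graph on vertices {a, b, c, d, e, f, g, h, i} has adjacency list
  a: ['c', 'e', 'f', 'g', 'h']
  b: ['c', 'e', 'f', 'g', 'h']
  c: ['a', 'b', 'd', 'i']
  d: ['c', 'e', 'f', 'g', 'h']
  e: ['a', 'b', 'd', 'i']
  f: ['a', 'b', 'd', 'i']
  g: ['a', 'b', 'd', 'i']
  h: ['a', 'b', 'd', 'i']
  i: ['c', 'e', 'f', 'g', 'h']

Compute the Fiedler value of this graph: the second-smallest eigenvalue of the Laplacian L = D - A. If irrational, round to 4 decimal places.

Each diagonal entry of L is the vertex degree and each off-diagonal entry is -1 where an edge is present, 0 otherwise; in the order [a, b, c, d, e, f, g, h, i] the diagonal is [5, 5, 4, 5, 4, 4, 4, 4, 5]. The sorted Laplacian eigenvalues are [0, 4, 4, 4, 4, 5, 5, 5, 9]; the algebraic connectivity is the second entry, 4.

4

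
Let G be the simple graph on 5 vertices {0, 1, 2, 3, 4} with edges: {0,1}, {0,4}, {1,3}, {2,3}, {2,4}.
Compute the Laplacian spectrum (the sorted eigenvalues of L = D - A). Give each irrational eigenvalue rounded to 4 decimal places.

Each diagonal entry of L is the vertex degree and each off-diagonal entry is -1 where an edge is present, 0 otherwise; in the order [0, 1, 2, 3, 4] the diagonal is [2, 2, 2, 2, 2]. L is symmetric positive semidefinite, so every eigenvalue is real and nonnegative. The single zero eigenvalue shows the graph is connected. The eigenvalues sum to 10, which equals trace(L) = 2|E|.

[0, 1.3820, 1.3820, 3.6180, 3.6180]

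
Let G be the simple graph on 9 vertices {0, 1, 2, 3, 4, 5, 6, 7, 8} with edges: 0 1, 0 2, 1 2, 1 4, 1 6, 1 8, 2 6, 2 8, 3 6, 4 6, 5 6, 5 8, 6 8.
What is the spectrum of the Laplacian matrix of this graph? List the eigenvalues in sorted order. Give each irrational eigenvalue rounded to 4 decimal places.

[0, 0, 0.9398, 1.5386, 1.8148, 3.3205, 5.2436, 6.0378, 7.1049]

Reading degrees in the order [0, 1, 2, 3, 4, 5, 6, 7, 8] gives [2, 5, 4, 1, 2, 2, 6, 0, 4]; set D = diag(2, 5, 4, 1, 2, 2, 6, 0, 4) and form L = D - A. Since every row of L sums to 0, the all-ones vector is in the kernel and 0 is an eigenvalue. The 2 zero eigenvalues correspond to the 2 connected components. There are 2 zeros in the spectrum, matching the 2 components.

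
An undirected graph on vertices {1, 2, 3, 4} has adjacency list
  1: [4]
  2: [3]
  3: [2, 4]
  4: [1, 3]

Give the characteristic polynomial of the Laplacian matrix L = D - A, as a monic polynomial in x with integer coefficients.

x^4 - 6x^3 + 10x^2 - 4x

Reading degrees in the order [1, 2, 3, 4] gives [1, 1, 2, 2]; set D = diag(1, 1, 2, 2) and form L = D - A. L has integer entries, so p(x) = det(xI - L) has integer coefficients. Expanding the determinant yields x^4 - 6x^3 + 10x^2 - 4x. The constant term is 0 because L is singular (the all-ones vector lies in its kernel).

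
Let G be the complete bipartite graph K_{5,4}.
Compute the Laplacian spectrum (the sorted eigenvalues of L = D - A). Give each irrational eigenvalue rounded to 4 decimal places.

The graph has 9 vertices and degree multiset [5, 5, 5, 5, 4, 4, 4, 4, 4]; D is the diagonal matrix of degrees and L = D - A. The multiplicity of 0 as a Laplacian eigenvalue equals the number of connected components. By the matrix-tree theorem the graph has (1/9) * product of the nonzero eigenvalues = 32000 spanning trees. There is one zero in the spectrum, matching the 1 component.

[0, 4, 4, 4, 4, 5, 5, 5, 9]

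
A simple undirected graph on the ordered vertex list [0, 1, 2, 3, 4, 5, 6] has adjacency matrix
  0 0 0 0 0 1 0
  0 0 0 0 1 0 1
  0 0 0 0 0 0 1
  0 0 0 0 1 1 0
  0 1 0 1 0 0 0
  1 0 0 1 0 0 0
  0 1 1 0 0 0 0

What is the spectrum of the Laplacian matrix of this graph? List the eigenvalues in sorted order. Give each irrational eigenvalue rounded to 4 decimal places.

With the vertex order [0, 1, 2, 3, 4, 5, 6], the degrees are [1, 2, 1, 2, 2, 2, 2], giving D = diag(1, 2, 1, 2, 2, 2, 2) and L = D - A. Diagonalising L (or applying a numerical eigensolver to the 7x7 matrix) gives the spectrum above. There is one zero in the spectrum, matching the 1 component.

[0, 0.1981, 0.7530, 1.5550, 2.4450, 3.2470, 3.8019]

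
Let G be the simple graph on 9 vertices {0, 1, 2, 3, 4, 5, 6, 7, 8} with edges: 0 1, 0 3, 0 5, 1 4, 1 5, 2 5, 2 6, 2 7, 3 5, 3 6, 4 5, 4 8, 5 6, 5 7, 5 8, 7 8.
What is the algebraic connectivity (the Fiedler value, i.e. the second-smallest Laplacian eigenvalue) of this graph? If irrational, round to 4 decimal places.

1.5858

Each diagonal entry of L is the vertex degree and each off-diagonal entry is -1 where an edge is present, 0 otherwise; in the order [0, 1, 2, 3, 4, 5, 6, 7, 8] the diagonal is [3, 3, 3, 3, 3, 8, 3, 3, 3]. The sorted Laplacian eigenvalues are [0, 1.5858, 1.5858, 3, 3, 4.4142, 4.4142, 5, 9]; the algebraic connectivity is the second entry, 1.5858. There is one zero in the spectrum, matching the 1 component. The eigenvalues sum to 32, which equals trace(L) = 2|E|.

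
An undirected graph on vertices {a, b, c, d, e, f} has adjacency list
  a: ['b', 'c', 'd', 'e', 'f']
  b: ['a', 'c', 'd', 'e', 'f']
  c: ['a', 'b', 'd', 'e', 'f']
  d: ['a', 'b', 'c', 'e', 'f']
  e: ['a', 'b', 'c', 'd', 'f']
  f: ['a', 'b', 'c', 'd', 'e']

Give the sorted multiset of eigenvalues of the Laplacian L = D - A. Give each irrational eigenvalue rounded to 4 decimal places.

With the vertex order [a, b, c, d, e, f], the degrees are [5, 5, 5, 5, 5, 5], giving D = diag(5, 5, 5, 5, 5, 5) and L = D - A. The multiplicity of 0 as a Laplacian eigenvalue equals the number of connected components. The largest eigenvalue, 6, is at most the vertex count 6.

[0, 6, 6, 6, 6, 6]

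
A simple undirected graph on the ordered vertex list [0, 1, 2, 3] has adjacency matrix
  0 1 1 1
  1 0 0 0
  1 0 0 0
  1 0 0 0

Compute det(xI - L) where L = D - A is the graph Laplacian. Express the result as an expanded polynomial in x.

x^4 - 6x^3 + 9x^2 - 4x

Each diagonal entry of L is the vertex degree and each off-diagonal entry is -1 where an edge is present, 0 otherwise; in the order [0, 1, 2, 3] the diagonal is [3, 1, 1, 1]. L has integer entries, so p(x) = det(xI - L) has integer coefficients. Expanding the determinant yields x^4 - 6x^3 + 9x^2 - 4x. The constant term is 0 because L is singular (the all-ones vector lies in its kernel).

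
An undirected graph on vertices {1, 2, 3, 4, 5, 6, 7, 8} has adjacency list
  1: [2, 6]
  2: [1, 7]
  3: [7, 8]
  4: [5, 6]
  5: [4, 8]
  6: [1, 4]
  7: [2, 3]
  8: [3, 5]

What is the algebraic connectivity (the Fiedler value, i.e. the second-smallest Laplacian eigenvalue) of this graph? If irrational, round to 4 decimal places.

0.5858

Each diagonal entry of L is the vertex degree and each off-diagonal entry is -1 where an edge is present, 0 otherwise; in the order [1, 2, 3, 4, 5, 6, 7, 8] the diagonal is [2, 2, 2, 2, 2, 2, 2, 2]. The sorted Laplacian eigenvalues are [0, 0.5858, 0.5858, 2, 2, 3.4142, 3.4142, 4]; the algebraic connectivity is the second entry, 0.5858.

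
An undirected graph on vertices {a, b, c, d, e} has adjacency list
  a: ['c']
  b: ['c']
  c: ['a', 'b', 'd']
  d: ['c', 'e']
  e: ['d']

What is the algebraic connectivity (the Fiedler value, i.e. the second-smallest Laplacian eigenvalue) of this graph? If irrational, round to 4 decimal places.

With the vertex order [a, b, c, d, e], the degrees are [1, 1, 3, 2, 1], giving D = diag(1, 1, 3, 2, 1) and L = D - A. Computing the eigenvalues of L and sorting gives [0, 0.5188, 1, 2.3111, 4.1701]. The Fiedler value lambda_2 = 0.5188 is strictly positive, so the graph is connected. The eigenvalues sum to 8, which equals trace(L) = 2|E|. By the matrix-tree theorem the graph has (1/5) * product of the nonzero eigenvalues = 1 spanning tree.

0.5188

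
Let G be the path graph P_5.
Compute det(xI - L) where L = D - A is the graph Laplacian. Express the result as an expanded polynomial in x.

x^5 - 8x^4 + 21x^3 - 20x^2 + 5x

The graph has 5 vertices and degree multiset [2, 2, 2, 1, 1]; D is the diagonal matrix of degrees and L = D - A. Computing det(xI - L) by cofactor expansion (or equivalently via sum-over-permutations) gives x^5 - 8x^4 + 21x^3 - 20x^2 + 5x. The constant term is 0 because L is singular (the all-ones vector lies in its kernel). The largest eigenvalue, 3.6180, is at most the vertex count 5.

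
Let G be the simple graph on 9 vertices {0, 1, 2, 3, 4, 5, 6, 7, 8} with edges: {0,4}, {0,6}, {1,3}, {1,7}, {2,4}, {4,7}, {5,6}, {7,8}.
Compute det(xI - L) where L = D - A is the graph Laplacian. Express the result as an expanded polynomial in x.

x^9 - 16x^8 + 103x^7 - 344x^6 + 641x^5 - 668x^4 + 371x^3 - 98x^2 + 9x

With the vertex order [0, 1, 2, 3, 4, 5, 6, 7, 8], the degrees are [2, 2, 1, 1, 3, 1, 2, 3, 1], giving D = diag(2, 2, 1, 1, 3, 1, 2, 3, 1) and L = D - A. L has integer entries, so p(x) = det(xI - L) has integer coefficients. Expanding the determinant yields x^9 - 16x^8 + 103x^7 - 344x^6 + 641x^5 - 668x^4 + 371x^3 - 98x^2 + 9x. The constant term is 0 because L is singular (the all-ones vector lies in its kernel). By the matrix-tree theorem the graph has (1/9) * product of the nonzero eigenvalues = 1 spanning tree.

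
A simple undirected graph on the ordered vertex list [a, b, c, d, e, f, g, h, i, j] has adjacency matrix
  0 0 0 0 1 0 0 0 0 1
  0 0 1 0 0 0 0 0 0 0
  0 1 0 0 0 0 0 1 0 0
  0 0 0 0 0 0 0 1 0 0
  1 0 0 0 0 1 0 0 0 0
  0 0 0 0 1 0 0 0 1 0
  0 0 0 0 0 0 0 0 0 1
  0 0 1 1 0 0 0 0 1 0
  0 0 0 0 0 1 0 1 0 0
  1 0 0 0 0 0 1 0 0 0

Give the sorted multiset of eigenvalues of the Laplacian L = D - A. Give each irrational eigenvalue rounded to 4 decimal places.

[0, 0.1100, 0.4616, 0.6697, 1.2415, 2, 2.4010, 3.0579, 3.7120, 4.3463]

Reading degrees in the order [a, b, c, d, e, f, g, h, i, j] gives [2, 1, 2, 1, 2, 2, 1, 3, 2, 2]; set D = diag(2, 1, 2, 1, 2, 2, 1, 3, 2, 2) and form L = D - A. The multiplicity of 0 as a Laplacian eigenvalue equals the number of connected components. The single zero eigenvalue shows the graph is connected. By the matrix-tree theorem the graph has (1/10) * product of the nonzero eigenvalues = 1 spanning tree.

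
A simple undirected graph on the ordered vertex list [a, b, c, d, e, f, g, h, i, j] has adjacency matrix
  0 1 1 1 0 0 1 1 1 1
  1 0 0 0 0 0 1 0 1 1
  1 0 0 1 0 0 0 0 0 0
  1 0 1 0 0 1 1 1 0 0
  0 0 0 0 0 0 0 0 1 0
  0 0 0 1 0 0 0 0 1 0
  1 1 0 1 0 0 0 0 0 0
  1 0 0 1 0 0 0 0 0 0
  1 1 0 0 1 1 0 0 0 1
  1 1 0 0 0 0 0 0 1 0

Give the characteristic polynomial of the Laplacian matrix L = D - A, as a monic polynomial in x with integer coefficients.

Reading degrees in the order [a, b, c, d, e, f, g, h, i, j] gives [7, 4, 2, 5, 1, 2, 3, 2, 5, 3]; set D = diag(7, 4, 2, 5, 1, 2, 3, 2, 5, 3) and form L = D - A. L has integer entries, so p(x) = det(xI - L) has integer coefficients. Expanding the determinant yields x^10 - 34x^9 + 488x^8 - 3866x^7 + 18563x^6 - 55872x^5 + 105243x^4 - 119450x^3 + 73892x^2 - 18840x. Since p(0) = det(-L) = 0, x divides p(x). The eigenvalues sum to 34, which equals trace(L) = 2|E|.

x^10 - 34x^9 + 488x^8 - 3866x^7 + 18563x^6 - 55872x^5 + 105243x^4 - 119450x^3 + 73892x^2 - 18840x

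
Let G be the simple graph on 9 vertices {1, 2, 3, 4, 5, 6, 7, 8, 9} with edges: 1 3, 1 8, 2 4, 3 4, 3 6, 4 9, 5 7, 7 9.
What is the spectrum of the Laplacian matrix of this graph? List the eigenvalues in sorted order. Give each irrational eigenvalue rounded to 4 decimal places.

With the vertex order [1, 2, 3, 4, 5, 6, 7, 8, 9], the degrees are [2, 1, 3, 3, 1, 1, 2, 1, 2], giving D = diag(2, 1, 3, 3, 1, 1, 2, 1, 2) and L = D - A. The multiplicity of 0 as a Laplacian eigenvalue equals the number of connected components. The single zero eigenvalue shows the graph is connected. The largest eigenvalue, 4.6958, is at most the vertex count 9.

[0, 0.1862, 0.4822, 0.7043, 1.4073, 2.1338, 2.8532, 3.5372, 4.6958]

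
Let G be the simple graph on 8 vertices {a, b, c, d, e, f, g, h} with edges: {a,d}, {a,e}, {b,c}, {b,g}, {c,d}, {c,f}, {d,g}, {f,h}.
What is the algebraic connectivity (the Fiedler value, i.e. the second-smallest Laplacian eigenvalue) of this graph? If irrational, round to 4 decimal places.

0.2907

With the vertex order [a, b, c, d, e, f, g, h], the degrees are [2, 2, 3, 3, 1, 2, 2, 1], giving D = diag(2, 2, 3, 3, 1, 2, 2, 1) and L = D - A. The sorted Laplacian eigenvalues are [0, 0.2907, 0.5858, 2, 2, 2.8061, 3.4142, 4.9032]; the algebraic connectivity is the second entry, 0.2907. The eigenvalues sum to 16, which equals trace(L) = 2|E|.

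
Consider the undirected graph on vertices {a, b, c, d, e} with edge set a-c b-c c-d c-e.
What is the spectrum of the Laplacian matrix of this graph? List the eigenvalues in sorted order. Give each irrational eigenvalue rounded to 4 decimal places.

Reading degrees in the order [a, b, c, d, e] gives [1, 1, 4, 1, 1]; set D = diag(1, 1, 4, 1, 1) and form L = D - A. Diagonalising L (or applying a numerical eigensolver to the 5x5 matrix) gives the spectrum above. The single zero eigenvalue shows the graph is connected. The eigenvalues sum to 8, which equals trace(L) = 2|E|. There is one zero in the spectrum, matching the 1 component.

[0, 1, 1, 1, 5]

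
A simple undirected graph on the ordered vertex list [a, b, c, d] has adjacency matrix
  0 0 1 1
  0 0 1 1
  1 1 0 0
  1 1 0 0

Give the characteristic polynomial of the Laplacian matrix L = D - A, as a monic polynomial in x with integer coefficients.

x^4 - 8x^3 + 20x^2 - 16x

With the vertex order [a, b, c, d], the degrees are [2, 2, 2, 2], giving D = diag(2, 2, 2, 2) and L = D - A. The eigenvalues of L are [0, 2, 2, 4]; the characteristic polynomial is the product of (x - lambda_i), which multiplies out to x^4 - 8x^3 + 20x^2 - 16x. The constant term is 0 because L is singular (the all-ones vector lies in its kernel).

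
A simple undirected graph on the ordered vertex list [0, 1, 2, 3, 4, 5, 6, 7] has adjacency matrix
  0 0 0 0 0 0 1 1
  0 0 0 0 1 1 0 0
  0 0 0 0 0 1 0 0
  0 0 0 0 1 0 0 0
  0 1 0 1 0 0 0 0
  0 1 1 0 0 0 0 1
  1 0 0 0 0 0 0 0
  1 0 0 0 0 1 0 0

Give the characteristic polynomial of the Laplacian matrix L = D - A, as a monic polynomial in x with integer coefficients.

With the vertex order [0, 1, 2, 3, 4, 5, 6, 7], the degrees are [2, 2, 1, 1, 2, 3, 1, 2], giving D = diag(2, 2, 1, 1, 2, 3, 1, 2) and L = D - A. Computing det(xI - L) by cofactor expansion (or equivalently via sum-over-permutations) gives x^8 - 14x^7 + 77x^6 - 212x^5 + 308x^4 - 228x^3 + 75x^2 - 8x. The constant term is 0 because L is singular (the all-ones vector lies in its kernel). By the matrix-tree theorem the graph has (1/8) * product of the nonzero eigenvalues = 1 spanning tree. The largest eigenvalue, 4.3623, is at most the vertex count 8.

x^8 - 14x^7 + 77x^6 - 212x^5 + 308x^4 - 228x^3 + 75x^2 - 8x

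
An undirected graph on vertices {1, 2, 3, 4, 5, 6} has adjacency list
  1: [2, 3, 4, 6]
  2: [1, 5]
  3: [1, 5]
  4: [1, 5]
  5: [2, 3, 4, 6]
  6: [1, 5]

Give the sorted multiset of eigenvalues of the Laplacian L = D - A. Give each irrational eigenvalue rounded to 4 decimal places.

Each diagonal entry of L is the vertex degree and each off-diagonal entry is -1 where an edge is present, 0 otherwise; in the order [1, 2, 3, 4, 5, 6] the diagonal is [4, 2, 2, 2, 4, 2]. L is symmetric positive semidefinite, so every eigenvalue is real and nonnegative. By the matrix-tree theorem the graph has (1/6) * product of the nonzero eigenvalues = 32 spanning trees.

[0, 2, 2, 2, 4, 6]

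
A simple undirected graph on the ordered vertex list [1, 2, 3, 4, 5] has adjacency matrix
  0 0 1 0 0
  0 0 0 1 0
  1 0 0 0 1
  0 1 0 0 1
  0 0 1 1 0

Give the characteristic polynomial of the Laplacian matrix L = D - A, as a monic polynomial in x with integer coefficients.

x^5 - 8x^4 + 21x^3 - 20x^2 + 5x

With the vertex order [1, 2, 3, 4, 5], the degrees are [1, 1, 2, 2, 2], giving D = diag(1, 1, 2, 2, 2) and L = D - A. L has integer entries, so p(x) = det(xI - L) has integer coefficients. Expanding the determinant yields x^5 - 8x^4 + 21x^3 - 20x^2 + 5x. Since p(0) = det(-L) = 0, x divides p(x). By the matrix-tree theorem the graph has (1/5) * product of the nonzero eigenvalues = 1 spanning tree. There is one zero in the spectrum, matching the 1 component.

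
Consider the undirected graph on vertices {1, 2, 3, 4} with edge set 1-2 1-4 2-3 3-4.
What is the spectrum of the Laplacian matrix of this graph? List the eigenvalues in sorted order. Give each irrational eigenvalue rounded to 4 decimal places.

[0, 2, 2, 4]

With the vertex order [1, 2, 3, 4], the degrees are [2, 2, 2, 2], giving D = diag(2, 2, 2, 2) and L = D - A. The multiplicity of 0 as a Laplacian eigenvalue equals the number of connected components.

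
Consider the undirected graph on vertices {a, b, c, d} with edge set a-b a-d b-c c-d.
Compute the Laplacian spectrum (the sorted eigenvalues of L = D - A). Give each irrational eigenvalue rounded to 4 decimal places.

Reading degrees in the order [a, b, c, d] gives [2, 2, 2, 2]; set D = diag(2, 2, 2, 2) and form L = D - A. Since every row of L sums to 0, the all-ones vector is in the kernel and 0 is an eigenvalue. The single zero eigenvalue shows the graph is connected. By the matrix-tree theorem the graph has (1/4) * product of the nonzero eigenvalues = 4 spanning trees.

[0, 2, 2, 4]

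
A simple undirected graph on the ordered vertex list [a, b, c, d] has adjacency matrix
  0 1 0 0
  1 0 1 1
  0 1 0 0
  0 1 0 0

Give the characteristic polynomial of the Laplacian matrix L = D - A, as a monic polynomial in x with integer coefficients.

x^4 - 6x^3 + 9x^2 - 4x

Reading degrees in the order [a, b, c, d] gives [1, 3, 1, 1]; set D = diag(1, 3, 1, 1) and form L = D - A. Computing det(xI - L) by cofactor expansion (or equivalently via sum-over-permutations) gives x^4 - 6x^3 + 9x^2 - 4x. The constant term is 0 because L is singular (the all-ones vector lies in its kernel).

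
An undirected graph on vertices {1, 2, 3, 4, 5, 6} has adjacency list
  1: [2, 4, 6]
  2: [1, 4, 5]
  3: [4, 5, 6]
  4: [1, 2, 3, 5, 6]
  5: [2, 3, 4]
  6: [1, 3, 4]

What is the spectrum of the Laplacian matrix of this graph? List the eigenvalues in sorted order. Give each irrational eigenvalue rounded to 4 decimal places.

[0, 2.3820, 2.3820, 4.6180, 4.6180, 6]

Each diagonal entry of L is the vertex degree and each off-diagonal entry is -1 where an edge is present, 0 otherwise; in the order [1, 2, 3, 4, 5, 6] the diagonal is [3, 3, 3, 5, 3, 3]. L is symmetric positive semidefinite, so every eigenvalue is real and nonnegative.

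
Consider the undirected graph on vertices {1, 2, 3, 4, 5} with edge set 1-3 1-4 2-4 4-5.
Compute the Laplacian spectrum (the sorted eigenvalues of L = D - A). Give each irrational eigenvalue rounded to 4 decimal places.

[0, 0.5188, 1, 2.3111, 4.1701]

Reading degrees in the order [1, 2, 3, 4, 5] gives [2, 1, 1, 3, 1]; set D = diag(2, 1, 1, 3, 1) and form L = D - A. L is symmetric positive semidefinite, so every eigenvalue is real and nonnegative. The single zero eigenvalue shows the graph is connected. The eigenvalues sum to 8, which equals trace(L) = 2|E|. The largest eigenvalue, 4.1701, is at most the vertex count 5.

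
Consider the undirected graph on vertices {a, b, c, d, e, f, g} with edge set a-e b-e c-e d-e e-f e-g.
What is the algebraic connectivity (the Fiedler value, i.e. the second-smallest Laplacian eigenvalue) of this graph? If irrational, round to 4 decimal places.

Each diagonal entry of L is the vertex degree and each off-diagonal entry is -1 where an edge is present, 0 otherwise; in the order [a, b, c, d, e, f, g] the diagonal is [1, 1, 1, 1, 6, 1, 1]. Computing the eigenvalues of L and sorting gives [0, 1, 1, 1, 1, 1, 7]. The Fiedler value lambda_2 = 1 is strictly positive, so the graph is connected. By the matrix-tree theorem the graph has (1/7) * product of the nonzero eigenvalues = 1 spanning tree. The largest eigenvalue, 7, is at most the vertex count 7.

1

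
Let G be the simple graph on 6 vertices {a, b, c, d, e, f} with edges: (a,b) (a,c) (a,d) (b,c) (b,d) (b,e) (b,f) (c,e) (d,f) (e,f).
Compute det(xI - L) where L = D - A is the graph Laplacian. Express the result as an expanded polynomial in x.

Each diagonal entry of L is the vertex degree and each off-diagonal entry is -1 where an edge is present, 0 otherwise; in the order [a, b, c, d, e, f] the diagonal is [3, 5, 3, 3, 3, 3]. L has integer entries, so p(x) = det(xI - L) has integer coefficients. Expanding the determinant yields x^6 - 20x^5 + 155x^4 - 580x^3 + 1045x^2 - 726x. The constant term is 0 because L is singular (the all-ones vector lies in its kernel). The eigenvalues sum to 20, which equals trace(L) = 2|E|. The largest eigenvalue, 6, is at most the vertex count 6.

x^6 - 20x^5 + 155x^4 - 580x^3 + 1045x^2 - 726x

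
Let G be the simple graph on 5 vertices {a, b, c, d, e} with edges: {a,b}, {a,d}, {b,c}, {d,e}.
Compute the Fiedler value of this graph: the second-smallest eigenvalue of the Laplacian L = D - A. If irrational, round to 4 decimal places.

0.3820

Each diagonal entry of L is the vertex degree and each off-diagonal entry is -1 where an edge is present, 0 otherwise; in the order [a, b, c, d, e] the diagonal is [2, 2, 1, 2, 1]. The smallest Laplacian eigenvalue is always 0. The next one, lambda_2 = 0.3820, measures how hard the graph is to disconnect: larger values mean better connectivity. The largest eigenvalue, 3.6180, is at most the vertex count 5. The eigenvalues sum to 8, which equals trace(L) = 2|E|.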